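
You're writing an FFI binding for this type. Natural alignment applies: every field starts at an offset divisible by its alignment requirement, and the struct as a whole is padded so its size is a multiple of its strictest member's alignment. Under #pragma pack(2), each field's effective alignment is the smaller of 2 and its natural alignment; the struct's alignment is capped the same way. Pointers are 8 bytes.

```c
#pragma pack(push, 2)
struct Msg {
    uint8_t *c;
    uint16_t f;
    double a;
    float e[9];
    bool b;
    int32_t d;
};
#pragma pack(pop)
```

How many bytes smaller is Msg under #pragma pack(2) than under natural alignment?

12

natural layout:
  0..8  c  (8B, 8-aligned)
  8..10  f  (2B, 2-aligned)
  10..16  -- padding (6B)
  16..24  a  (8B, 8-aligned)
  24..60  e  (36B, 4-aligned)
  60..61  b  (1B, 1-aligned)
  61..64  -- padding (3B)
  64..68  d  (4B, 4-aligned)
  68..72  -- tail padding (4B)
  sizeof = 72, alignof = 8
packed(2) layout:
  0..8  c  (8B, 2-aligned)
  8..10  f  (2B, 2-aligned)
  10..18  a  (8B, 2-aligned)
  18..54  e  (36B, 2-aligned)
  54..55  b  (1B, 1-aligned)
  55..56  -- padding (1B)
  56..60  d  (4B, 2-aligned)
  sizeof = 60, alignof = 2
72 − 60 = 12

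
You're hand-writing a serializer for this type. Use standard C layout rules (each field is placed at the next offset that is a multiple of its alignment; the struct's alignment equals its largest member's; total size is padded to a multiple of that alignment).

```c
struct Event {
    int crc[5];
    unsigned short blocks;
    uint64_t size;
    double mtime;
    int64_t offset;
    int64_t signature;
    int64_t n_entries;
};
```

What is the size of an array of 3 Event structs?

192

crc at 0 (size 20, align 4) → ends 20
blocks at 20 (size 2, align 2) → ends 22
pad 2 to align 8 for size
size at 24 (size 8, align 8) → ends 32
mtime at 32 (size 8, align 8) → ends 40
offset at 40 (size 8, align 8) → ends 48
signature at 48 (size 8, align 8) → ends 56
n_entries at 56 (size 8, align 8) → ends 64
total 64 bytes, alignment 8
array of 3: 3 × 64 = 192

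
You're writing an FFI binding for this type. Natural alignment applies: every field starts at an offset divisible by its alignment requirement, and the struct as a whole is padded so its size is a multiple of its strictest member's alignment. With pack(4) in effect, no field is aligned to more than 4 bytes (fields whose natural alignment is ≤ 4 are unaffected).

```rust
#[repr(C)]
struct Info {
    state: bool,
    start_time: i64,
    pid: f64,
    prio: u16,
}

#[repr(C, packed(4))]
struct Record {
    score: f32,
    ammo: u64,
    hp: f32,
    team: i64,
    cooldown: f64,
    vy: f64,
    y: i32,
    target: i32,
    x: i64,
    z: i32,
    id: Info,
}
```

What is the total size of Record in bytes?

92 bytes

Info: 0..1  state  (1B, 1-aligned); 1..8  -- padding (7B); 8..16  start_time  (8B, 8-aligned); 16..24  pid  (8B, 8-aligned); 24..26  prio  (2B, 2-aligned); 26..32  -- tail padding (6B); sizeof = 32, alignof = 8
0..4  score  (4B, 4-aligned)
4..12  ammo  (8B, 4-aligned)
12..16  hp  (4B, 4-aligned)
16..24  team  (8B, 4-aligned)
24..32  cooldown  (8B, 4-aligned)
32..40  vy  (8B, 4-aligned)
40..44  y  (4B, 4-aligned)
44..48  target  (4B, 4-aligned)
48..56  x  (8B, 4-aligned)
56..60  z  (4B, 4-aligned)
60..92  id  (32B, 4-aligned)
sizeof = 92, alignof = 4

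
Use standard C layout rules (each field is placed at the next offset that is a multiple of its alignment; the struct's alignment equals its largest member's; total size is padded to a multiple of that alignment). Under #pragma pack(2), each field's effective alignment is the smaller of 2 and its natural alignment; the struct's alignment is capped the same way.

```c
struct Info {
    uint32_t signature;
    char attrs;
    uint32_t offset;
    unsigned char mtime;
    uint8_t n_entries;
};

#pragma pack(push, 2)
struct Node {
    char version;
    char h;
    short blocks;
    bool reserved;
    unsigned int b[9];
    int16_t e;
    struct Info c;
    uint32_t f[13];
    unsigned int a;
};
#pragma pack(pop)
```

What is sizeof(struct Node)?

Info: signature at 0 (size 4, align 4) → ends 4; attrs at 4 (size 1, align 1) → ends 5; pad 3 to align 4 for offset; offset at 8 (size 4, align 4) → ends 12; mtime at 12 (size 1, align 1) → ends 13; n_entries at 13 (size 1, align 1) → ends 14; tail pad 2 to reach multiple of 4; total 16 bytes, alignment 4
version at 0 (size 1, align 1) → ends 1
h at 1 (size 1, align 1) → ends 2
blocks at 2 (size 2, align 2) → ends 4
reserved at 4 (size 1, align 1) → ends 5
pad 1 to align 2 for b
b at 6 (size 36, align 2) → ends 42
e at 42 (size 2, align 2) → ends 44
c at 44 (size 16, align 2) → ends 60
f at 60 (size 52, align 2) → ends 112
a at 112 (size 4, align 2) → ends 116
total 116 bytes, alignment 2

116 bytes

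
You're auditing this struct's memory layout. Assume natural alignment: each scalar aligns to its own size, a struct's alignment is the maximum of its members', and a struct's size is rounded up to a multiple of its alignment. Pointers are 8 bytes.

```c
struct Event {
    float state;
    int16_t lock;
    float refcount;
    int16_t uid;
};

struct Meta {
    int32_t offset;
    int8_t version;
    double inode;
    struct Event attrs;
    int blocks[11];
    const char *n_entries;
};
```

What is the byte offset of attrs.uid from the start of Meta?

28

Event: state at 0 (size 4, align 4) → ends 4; lock at 4 (size 2, align 2) → ends 6; pad 2 to align 4 for refcount; refcount at 8 (size 4, align 4) → ends 12; uid at 12 (size 2, align 2) → ends 14; tail pad 2 to reach multiple of 4; total 16 bytes, alignment 4
offset at 0 (size 4, align 4) → ends 4
version at 4 (size 1, align 1) → ends 5
pad 3 to align 8 for inode
inode at 8 (size 8, align 8) → ends 16
attrs at 16 (size 16, align 4) → ends 32
within Event: uid at 12
16 + 12 = 28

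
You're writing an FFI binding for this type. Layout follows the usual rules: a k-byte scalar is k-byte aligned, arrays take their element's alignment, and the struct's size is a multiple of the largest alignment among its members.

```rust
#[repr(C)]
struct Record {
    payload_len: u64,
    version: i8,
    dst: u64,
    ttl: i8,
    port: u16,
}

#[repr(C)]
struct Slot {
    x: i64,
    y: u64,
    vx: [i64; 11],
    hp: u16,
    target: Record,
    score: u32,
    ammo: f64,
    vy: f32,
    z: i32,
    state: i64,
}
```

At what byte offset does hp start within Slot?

Record: payload_len at 0 (size 8, align 8) → ends 8; version at 8 (size 1, align 1) → ends 9; pad 7 to align 8 for dst; dst at 16 (size 8, align 8) → ends 24; ttl at 24 (size 1, align 1) → ends 25; pad 1 to align 2 for port; port at 26 (size 2, align 2) → ends 28; tail pad 4 to reach multiple of 8; total 32 bytes, alignment 8
x at 0 (size 8, align 8) → ends 8
y at 8 (size 8, align 8) → ends 16
vx at 16 (size 88, align 8) → ends 104
hp at 104 (size 2, align 2) → ends 106

104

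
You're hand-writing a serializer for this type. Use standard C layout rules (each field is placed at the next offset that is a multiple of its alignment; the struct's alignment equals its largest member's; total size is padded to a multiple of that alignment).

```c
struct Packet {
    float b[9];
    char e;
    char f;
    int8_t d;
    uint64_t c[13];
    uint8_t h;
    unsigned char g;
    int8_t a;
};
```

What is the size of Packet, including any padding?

@0: b [36B, align 4] → 36
@36: e [1B, align 1] → 37
@37: f [1B, align 1] → 38
@38: d [1B, align 1] → 39
+1 pad (align 8)
@40: c [104B, align 8] → 144
@144: h [1B, align 1] → 145
@145: g [1B, align 1] → 146
@146: a [1B, align 1] → 147
+5 tail pad (align 8)
size 152, align 8

152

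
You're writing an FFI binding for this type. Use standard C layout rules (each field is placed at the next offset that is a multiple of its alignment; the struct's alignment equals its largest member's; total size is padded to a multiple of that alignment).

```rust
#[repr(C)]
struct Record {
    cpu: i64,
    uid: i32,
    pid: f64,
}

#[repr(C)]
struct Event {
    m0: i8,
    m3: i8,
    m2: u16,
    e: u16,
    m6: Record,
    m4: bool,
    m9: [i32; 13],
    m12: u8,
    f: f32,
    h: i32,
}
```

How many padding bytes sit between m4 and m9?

Record: @0: cpu [8B, align 8] → 8; @8: uid [4B, align 4] → 12; +4 pad (align 8); @16: pid [8B, align 8] → 24; size 24, align 8
@0: m0 [1B, align 1] → 1
@1: m3 [1B, align 1] → 2
@2: m2 [2B, align 2] → 4
@4: e [2B, align 2] → 6
+2 pad (align 8)
@8: m6 [24B, align 8] → 32
@32: m4 [1B, align 1] → 33
+3 pad (align 4)
@36: m9 [52B, align 4] → 88

3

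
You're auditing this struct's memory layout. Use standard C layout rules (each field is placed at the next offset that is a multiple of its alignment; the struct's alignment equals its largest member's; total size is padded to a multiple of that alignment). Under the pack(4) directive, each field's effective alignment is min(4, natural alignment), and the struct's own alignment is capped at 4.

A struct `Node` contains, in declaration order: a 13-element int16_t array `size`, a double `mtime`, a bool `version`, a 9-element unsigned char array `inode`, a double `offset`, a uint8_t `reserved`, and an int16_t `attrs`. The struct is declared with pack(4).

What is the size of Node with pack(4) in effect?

0..26  size  (26B, 2-aligned)
26..28  -- padding (2B)
28..36  mtime  (8B, 4-aligned)
36..37  version  (1B, 1-aligned)
37..46  inode  (9B, 1-aligned)
46..48  -- padding (2B)
48..56  offset  (8B, 4-aligned)
56..57  reserved  (1B, 1-aligned)
57..58  -- padding (1B)
58..60  attrs  (2B, 2-aligned)
sizeof = 60, alignof = 4

60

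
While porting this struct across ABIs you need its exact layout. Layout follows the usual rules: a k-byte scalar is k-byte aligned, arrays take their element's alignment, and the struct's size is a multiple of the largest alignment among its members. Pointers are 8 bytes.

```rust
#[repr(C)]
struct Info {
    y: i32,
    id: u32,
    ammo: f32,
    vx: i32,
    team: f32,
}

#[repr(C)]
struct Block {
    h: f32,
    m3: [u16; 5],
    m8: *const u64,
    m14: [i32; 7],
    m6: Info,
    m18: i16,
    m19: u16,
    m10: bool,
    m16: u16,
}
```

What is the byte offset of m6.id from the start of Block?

56

Info: @0: y [4B, align 4] → 4; @4: id [4B, align 4] → 8; @8: ammo [4B, align 4] → 12; @12: vx [4B, align 4] → 16; @16: team [4B, align 4] → 20; size 20, align 4
@0: h [4B, align 4] → 4
@4: m3 [10B, align 2] → 14
+2 pad (align 8)
@16: m8 [8B, align 8] → 24
@24: m14 [28B, align 4] → 52
@52: m6 [20B, align 4] → 72
within Info: id at 4
52 + 4 = 56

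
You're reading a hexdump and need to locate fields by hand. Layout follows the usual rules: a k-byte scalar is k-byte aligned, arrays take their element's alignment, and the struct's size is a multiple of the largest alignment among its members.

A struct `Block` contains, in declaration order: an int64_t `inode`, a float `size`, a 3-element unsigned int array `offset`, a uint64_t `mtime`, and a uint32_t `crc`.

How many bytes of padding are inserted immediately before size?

@0: inode [8B, align 8] → 8
@8: size [4B, align 4] → 12

0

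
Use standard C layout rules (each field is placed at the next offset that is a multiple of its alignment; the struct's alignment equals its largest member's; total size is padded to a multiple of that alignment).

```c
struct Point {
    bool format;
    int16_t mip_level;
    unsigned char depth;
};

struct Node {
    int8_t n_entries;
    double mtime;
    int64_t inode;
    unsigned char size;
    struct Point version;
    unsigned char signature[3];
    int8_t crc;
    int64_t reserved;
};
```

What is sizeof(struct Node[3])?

144

Point: format at 0 (size 1, align 1) → ends 1; pad 1 to align 2 for mip_level; mip_level at 2 (size 2, align 2) → ends 4; depth at 4 (size 1, align 1) → ends 5; tail pad 1 to reach multiple of 2; total 6 bytes, alignment 2
n_entries at 0 (size 1, align 1) → ends 1
pad 7 to align 8 for mtime
mtime at 8 (size 8, align 8) → ends 16
inode at 16 (size 8, align 8) → ends 24
size at 24 (size 1, align 1) → ends 25
pad 1 to align 2 for version
version at 26 (size 6, align 2) → ends 32
signature at 32 (size 3, align 1) → ends 35
crc at 35 (size 1, align 1) → ends 36
pad 4 to align 8 for reserved
reserved at 40 (size 8, align 8) → ends 48
total 48 bytes, alignment 8
array of 3: 3 × 48 = 144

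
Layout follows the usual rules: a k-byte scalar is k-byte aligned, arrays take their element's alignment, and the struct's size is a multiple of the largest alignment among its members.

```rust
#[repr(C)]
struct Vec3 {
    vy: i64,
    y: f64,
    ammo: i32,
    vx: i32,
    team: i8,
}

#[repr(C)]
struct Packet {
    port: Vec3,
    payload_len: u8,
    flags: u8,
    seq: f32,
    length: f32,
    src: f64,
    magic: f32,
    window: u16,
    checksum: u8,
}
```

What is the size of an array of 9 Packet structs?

Vec3: @0: vy [8B, align 8] → 8; @8: y [8B, align 8] → 16; @16: ammo [4B, align 4] → 20; @20: vx [4B, align 4] → 24; @24: team [1B, align 1] → 25; +7 tail pad (align 8); size 32, align 8
@0: port [32B, align 8] → 32
@32: payload_len [1B, align 1] → 33
@33: flags [1B, align 1] → 34
+2 pad (align 4)
@36: seq [4B, align 4] → 40
@40: length [4B, align 4] → 44
+4 pad (align 8)
@48: src [8B, align 8] → 56
@56: magic [4B, align 4] → 60
@60: window [2B, align 2] → 62
@62: checksum [1B, align 1] → 63
+1 tail pad (align 8)
size 64, align 8
array of 9: 9 × 64 = 576

576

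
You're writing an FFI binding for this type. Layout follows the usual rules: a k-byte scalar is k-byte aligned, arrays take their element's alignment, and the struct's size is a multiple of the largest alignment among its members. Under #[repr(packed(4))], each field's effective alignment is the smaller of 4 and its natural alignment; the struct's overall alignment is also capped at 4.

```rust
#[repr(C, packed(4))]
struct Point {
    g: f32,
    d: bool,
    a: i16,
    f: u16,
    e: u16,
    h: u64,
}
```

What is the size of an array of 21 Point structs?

@0: g [4B, align 4] → 4
@4: d [1B, align 1] → 5
+1 pad (align 2)
@6: a [2B, align 2] → 8
@8: f [2B, align 2] → 10
@10: e [2B, align 2] → 12
@12: h [8B, align 4] → 20
size 20, align 4
array of 21: 21 × 20 = 420

420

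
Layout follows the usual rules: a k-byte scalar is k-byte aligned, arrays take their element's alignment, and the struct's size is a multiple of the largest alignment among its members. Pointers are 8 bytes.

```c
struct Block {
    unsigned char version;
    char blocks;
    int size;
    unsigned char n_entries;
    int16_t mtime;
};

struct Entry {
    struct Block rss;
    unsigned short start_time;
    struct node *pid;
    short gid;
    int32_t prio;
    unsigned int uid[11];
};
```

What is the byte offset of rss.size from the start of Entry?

Block: @0: version [1B, align 1] → 1; @1: blocks [1B, align 1] → 2; +2 pad (align 4); @4: size [4B, align 4] → 8; @8: n_entries [1B, align 1] → 9; +1 pad (align 2); @10: mtime [2B, align 2] → 12; size 12, align 4
@0: rss [12B, align 4] → 12
within Block: size at 4
0 + 4 = 4

4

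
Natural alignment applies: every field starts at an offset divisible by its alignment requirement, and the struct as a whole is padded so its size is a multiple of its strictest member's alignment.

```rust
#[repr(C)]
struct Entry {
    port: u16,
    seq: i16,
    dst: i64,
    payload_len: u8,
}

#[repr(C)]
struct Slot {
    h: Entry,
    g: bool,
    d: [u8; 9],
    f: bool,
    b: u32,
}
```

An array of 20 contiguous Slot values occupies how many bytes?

Entry: @0: port [2B, align 2] → 2; @2: seq [2B, align 2] → 4; +4 pad (align 8); @8: dst [8B, align 8] → 16; @16: payload_len [1B, align 1] → 17; +7 tail pad (align 8); size 24, align 8
@0: h [24B, align 8] → 24
@24: g [1B, align 1] → 25
@25: d [9B, align 1] → 34
@34: f [1B, align 1] → 35
+1 pad (align 4)
@36: b [4B, align 4] → 40
size 40, align 8
array of 20: 20 × 40 = 800

800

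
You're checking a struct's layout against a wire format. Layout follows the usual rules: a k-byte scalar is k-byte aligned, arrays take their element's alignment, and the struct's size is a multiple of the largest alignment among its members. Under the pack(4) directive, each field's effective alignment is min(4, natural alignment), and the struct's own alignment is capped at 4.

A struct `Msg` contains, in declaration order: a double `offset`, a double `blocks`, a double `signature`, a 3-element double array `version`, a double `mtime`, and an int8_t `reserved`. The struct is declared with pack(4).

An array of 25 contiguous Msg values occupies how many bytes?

@0: offset [8B, align 4] → 8
@8: blocks [8B, align 4] → 16
@16: signature [8B, align 4] → 24
@24: version [24B, align 4] → 48
@48: mtime [8B, align 4] → 56
@56: reserved [1B, align 1] → 57
+3 tail pad (align 4)
size 60, align 4
array of 25: 25 × 60 = 1500

1500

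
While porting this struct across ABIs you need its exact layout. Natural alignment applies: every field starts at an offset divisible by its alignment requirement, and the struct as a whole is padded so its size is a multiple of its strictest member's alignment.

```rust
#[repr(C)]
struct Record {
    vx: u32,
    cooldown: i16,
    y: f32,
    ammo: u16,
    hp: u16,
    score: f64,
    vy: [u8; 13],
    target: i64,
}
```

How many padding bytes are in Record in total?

vx at 0 (size 4, align 4) → ends 4
cooldown at 4 (size 2, align 2) → ends 6
pad 2 to align 4 for y
y at 8 (size 4, align 4) → ends 12
ammo at 12 (size 2, align 2) → ends 14
hp at 14 (size 2, align 2) → ends 16
score at 16 (size 8, align 8) → ends 24
vy at 24 (size 13, align 1) → ends 37
pad 3 to align 8 for target
target at 40 (size 8, align 8) → ends 48
total 48 bytes, alignment 8
data bytes 43, size 48 → padding 5

5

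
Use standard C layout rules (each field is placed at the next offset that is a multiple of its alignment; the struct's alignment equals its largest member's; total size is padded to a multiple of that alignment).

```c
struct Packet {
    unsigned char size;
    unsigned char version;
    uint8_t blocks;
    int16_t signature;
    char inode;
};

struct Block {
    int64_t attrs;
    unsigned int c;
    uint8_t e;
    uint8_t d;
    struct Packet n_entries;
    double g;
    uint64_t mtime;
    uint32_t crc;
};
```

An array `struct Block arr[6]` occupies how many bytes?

288

Packet: size at 0 (size 1, align 1) → ends 1; version at 1 (size 1, align 1) → ends 2; blocks at 2 (size 1, align 1) → ends 3; pad 1 to align 2 for signature; signature at 4 (size 2, align 2) → ends 6; inode at 6 (size 1, align 1) → ends 7; tail pad 1 to reach multiple of 2; total 8 bytes, alignment 2
attrs at 0 (size 8, align 8) → ends 8
c at 8 (size 4, align 4) → ends 12
e at 12 (size 1, align 1) → ends 13
d at 13 (size 1, align 1) → ends 14
n_entries at 14 (size 8, align 2) → ends 22
pad 2 to align 8 for g
g at 24 (size 8, align 8) → ends 32
mtime at 32 (size 8, align 8) → ends 40
crc at 40 (size 4, align 4) → ends 44
tail pad 4 to reach multiple of 8
total 48 bytes, alignment 8
array of 6: 6 × 48 = 288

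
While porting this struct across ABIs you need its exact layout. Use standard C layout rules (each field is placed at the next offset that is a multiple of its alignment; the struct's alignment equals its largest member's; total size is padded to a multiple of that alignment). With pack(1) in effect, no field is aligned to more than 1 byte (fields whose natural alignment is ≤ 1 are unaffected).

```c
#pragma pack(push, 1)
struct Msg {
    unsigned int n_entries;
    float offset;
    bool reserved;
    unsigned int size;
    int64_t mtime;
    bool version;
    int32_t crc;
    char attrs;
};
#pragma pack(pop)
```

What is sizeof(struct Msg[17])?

459

n_entries at 0 (size 4, align 1) → ends 4
offset at 4 (size 4, align 1) → ends 8
reserved at 8 (size 1, align 1) → ends 9
size at 9 (size 4, align 1) → ends 13
mtime at 13 (size 8, align 1) → ends 21
version at 21 (size 1, align 1) → ends 22
crc at 22 (size 4, align 1) → ends 26
attrs at 26 (size 1, align 1) → ends 27
total 27 bytes, alignment 1
array of 17: 17 × 27 = 459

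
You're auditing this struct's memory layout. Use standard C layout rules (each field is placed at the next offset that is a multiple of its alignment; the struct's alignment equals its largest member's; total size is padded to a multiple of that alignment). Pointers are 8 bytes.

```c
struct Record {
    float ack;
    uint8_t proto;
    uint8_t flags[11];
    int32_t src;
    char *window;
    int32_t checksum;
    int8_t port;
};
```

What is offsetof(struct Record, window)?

24

@0: ack [4B, align 4] → 4
@4: proto [1B, align 1] → 5
@5: flags [11B, align 1] → 16
@16: src [4B, align 4] → 20
+4 pad (align 8)
@24: window [8B, align 8] → 32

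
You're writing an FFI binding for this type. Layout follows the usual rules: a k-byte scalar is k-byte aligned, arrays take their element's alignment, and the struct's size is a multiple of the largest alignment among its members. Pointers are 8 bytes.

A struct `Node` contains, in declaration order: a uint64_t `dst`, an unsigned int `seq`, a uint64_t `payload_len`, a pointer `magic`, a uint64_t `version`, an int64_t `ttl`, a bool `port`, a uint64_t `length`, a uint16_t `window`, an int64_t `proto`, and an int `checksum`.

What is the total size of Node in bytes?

88 bytes

dst at 0 (size 8, align 8) → ends 8
seq at 8 (size 4, align 4) → ends 12
pad 4 to align 8 for payload_len
payload_len at 16 (size 8, align 8) → ends 24
magic at 24 (size 8, align 8) → ends 32
version at 32 (size 8, align 8) → ends 40
ttl at 40 (size 8, align 8) → ends 48
port at 48 (size 1, align 1) → ends 49
pad 7 to align 8 for length
length at 56 (size 8, align 8) → ends 64
window at 64 (size 2, align 2) → ends 66
pad 6 to align 8 for proto
proto at 72 (size 8, align 8) → ends 80
checksum at 80 (size 4, align 4) → ends 84
tail pad 4 to reach multiple of 8
total 88 bytes, alignment 8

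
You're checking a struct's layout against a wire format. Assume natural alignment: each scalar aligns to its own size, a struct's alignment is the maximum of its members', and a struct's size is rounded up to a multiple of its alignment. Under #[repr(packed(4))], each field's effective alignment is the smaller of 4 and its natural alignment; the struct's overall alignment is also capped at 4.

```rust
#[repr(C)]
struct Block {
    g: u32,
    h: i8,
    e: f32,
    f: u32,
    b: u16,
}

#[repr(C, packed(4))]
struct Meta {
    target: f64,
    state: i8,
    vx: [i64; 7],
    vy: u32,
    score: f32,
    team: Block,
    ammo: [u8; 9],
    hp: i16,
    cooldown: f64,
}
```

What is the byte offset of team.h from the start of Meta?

Block: 0..4  g  (4B, 4-aligned); 4..5  h  (1B, 1-aligned); 5..8  -- padding (3B); 8..12  e  (4B, 4-aligned); 12..16  f  (4B, 4-aligned); 16..18  b  (2B, 2-aligned); 18..20  -- tail padding (2B); sizeof = 20, alignof = 4
0..8  target  (8B, 4-aligned)
8..9  state  (1B, 1-aligned)
9..12  -- padding (3B)
12..68  vx  (56B, 4-aligned)
68..72  vy  (4B, 4-aligned)
72..76  score  (4B, 4-aligned)
76..96  team  (20B, 4-aligned)
within Block: h at 4
76 + 4 = 80

80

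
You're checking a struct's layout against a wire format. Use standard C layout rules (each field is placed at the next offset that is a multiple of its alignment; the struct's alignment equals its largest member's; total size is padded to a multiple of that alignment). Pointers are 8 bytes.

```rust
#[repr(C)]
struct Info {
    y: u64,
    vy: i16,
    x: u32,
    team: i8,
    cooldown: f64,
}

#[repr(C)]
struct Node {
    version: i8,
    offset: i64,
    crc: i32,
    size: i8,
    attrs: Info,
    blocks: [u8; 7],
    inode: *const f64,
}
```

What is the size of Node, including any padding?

Info: y at 0 (size 8, align 8) → ends 8; vy at 8 (size 2, align 2) → ends 10; pad 2 to align 4 for x; x at 12 (size 4, align 4) → ends 16; team at 16 (size 1, align 1) → ends 17; pad 7 to align 8 for cooldown; cooldown at 24 (size 8, align 8) → ends 32; total 32 bytes, alignment 8
version at 0 (size 1, align 1) → ends 1
pad 7 to align 8 for offset
offset at 8 (size 8, align 8) → ends 16
crc at 16 (size 4, align 4) → ends 20
size at 20 (size 1, align 1) → ends 21
pad 3 to align 8 for attrs
attrs at 24 (size 32, align 8) → ends 56
blocks at 56 (size 7, align 1) → ends 63
pad 1 to align 8 for inode
inode at 64 (size 8, align 8) → ends 72
total 72 bytes, alignment 8

72 bytes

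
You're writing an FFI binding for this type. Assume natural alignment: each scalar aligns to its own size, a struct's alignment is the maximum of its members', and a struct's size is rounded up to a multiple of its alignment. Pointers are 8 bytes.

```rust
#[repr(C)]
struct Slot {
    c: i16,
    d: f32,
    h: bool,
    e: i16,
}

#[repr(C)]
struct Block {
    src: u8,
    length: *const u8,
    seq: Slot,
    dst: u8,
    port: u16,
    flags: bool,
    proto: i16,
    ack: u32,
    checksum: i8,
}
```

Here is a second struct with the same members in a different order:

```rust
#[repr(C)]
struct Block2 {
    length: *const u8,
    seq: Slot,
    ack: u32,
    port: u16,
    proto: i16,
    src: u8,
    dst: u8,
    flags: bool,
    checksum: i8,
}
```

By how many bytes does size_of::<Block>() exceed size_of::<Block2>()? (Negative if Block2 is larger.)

16

Slot: @0: c [2B, align 2] → 2; +2 pad (align 4); @4: d [4B, align 4] → 8; @8: h [1B, align 1] → 9; +1 pad (align 2); @10: e [2B, align 2] → 12; size 12, align 4
@0: src [1B, align 1] → 1
+7 pad (align 8)
@8: length [8B, align 8] → 16
@16: seq [12B, align 4] → 28
@28: dst [1B, align 1] → 29
+1 pad (align 2)
@30: port [2B, align 2] → 32
@32: flags [1B, align 1] → 33
+1 pad (align 2)
@34: proto [2B, align 2] → 36
@36: ack [4B, align 4] → 40
@40: checksum [1B, align 1] → 41
+7 tail pad (align 8)
size 48, align 8
— Block2 —
@0: length [8B, align 8] → 8
@8: seq [12B, align 4] → 20
@20: ack [4B, align 4] → 24
@24: port [2B, align 2] → 26
@26: proto [2B, align 2] → 28
@28: src [1B, align 1] → 29
@29: dst [1B, align 1] → 30
@30: flags [1B, align 1] → 31
@31: checksum [1B, align 1] → 32
size 32, align 8
48 − 32 = 16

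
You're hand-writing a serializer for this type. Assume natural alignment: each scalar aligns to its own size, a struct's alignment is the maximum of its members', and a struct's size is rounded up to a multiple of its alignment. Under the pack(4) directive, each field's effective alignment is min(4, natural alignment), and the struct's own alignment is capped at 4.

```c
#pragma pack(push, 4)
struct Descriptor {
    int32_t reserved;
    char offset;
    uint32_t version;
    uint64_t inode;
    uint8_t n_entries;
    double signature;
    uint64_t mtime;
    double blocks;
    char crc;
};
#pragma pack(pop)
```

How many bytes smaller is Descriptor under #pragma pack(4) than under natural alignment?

12

natural layout:
  reserved at 0 (size 4, align 4) → ends 4
  offset at 4 (size 1, align 1) → ends 5
  pad 3 to align 4 for version
  version at 8 (size 4, align 4) → ends 12
  pad 4 to align 8 for inode
  inode at 16 (size 8, align 8) → ends 24
  n_entries at 24 (size 1, align 1) → ends 25
  pad 7 to align 8 for signature
  signature at 32 (size 8, align 8) → ends 40
  mtime at 40 (size 8, align 8) → ends 48
  blocks at 48 (size 8, align 8) → ends 56
  crc at 56 (size 1, align 1) → ends 57
  tail pad 7 to reach multiple of 8
  total 64 bytes, alignment 8
packed(4) layout:
  reserved at 0 (size 4, align 4) → ends 4
  offset at 4 (size 1, align 1) → ends 5
  pad 3 to align 4 for version
  version at 8 (size 4, align 4) → ends 12
  inode at 12 (size 8, align 4) → ends 20
  n_entries at 20 (size 1, align 1) → ends 21
  pad 3 to align 4 for signature
  signature at 24 (size 8, align 4) → ends 32
  mtime at 32 (size 8, align 4) → ends 40
  blocks at 40 (size 8, align 4) → ends 48
  crc at 48 (size 1, align 1) → ends 49
  tail pad 3 to reach multiple of 4
  total 52 bytes, alignment 4
64 − 52 = 12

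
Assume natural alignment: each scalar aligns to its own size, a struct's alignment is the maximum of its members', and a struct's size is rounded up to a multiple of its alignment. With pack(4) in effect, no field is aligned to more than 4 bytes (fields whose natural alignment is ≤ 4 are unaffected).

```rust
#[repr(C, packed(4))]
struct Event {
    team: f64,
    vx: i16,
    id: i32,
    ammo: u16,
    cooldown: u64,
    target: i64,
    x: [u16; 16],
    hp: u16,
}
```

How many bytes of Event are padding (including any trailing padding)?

team at 0 (size 8, align 4) → ends 8
vx at 8 (size 2, align 2) → ends 10
pad 2 to align 4 for id
id at 12 (size 4, align 4) → ends 16
ammo at 16 (size 2, align 2) → ends 18
pad 2 to align 4 for cooldown
cooldown at 20 (size 8, align 4) → ends 28
target at 28 (size 8, align 4) → ends 36
x at 36 (size 32, align 2) → ends 68
hp at 68 (size 2, align 2) → ends 70
tail pad 2 to reach multiple of 4
total 72 bytes, alignment 4
data bytes 66, size 72 → padding 6

6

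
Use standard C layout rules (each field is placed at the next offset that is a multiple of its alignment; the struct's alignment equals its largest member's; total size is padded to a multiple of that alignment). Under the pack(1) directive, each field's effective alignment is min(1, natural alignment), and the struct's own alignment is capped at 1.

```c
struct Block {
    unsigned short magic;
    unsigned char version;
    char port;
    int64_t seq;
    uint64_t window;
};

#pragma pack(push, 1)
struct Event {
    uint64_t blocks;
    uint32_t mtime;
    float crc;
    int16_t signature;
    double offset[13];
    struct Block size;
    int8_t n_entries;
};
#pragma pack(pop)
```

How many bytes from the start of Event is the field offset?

Block: 0..2  magic  (2B, 2-aligned); 2..3  version  (1B, 1-aligned); 3..4  port  (1B, 1-aligned); 4..8  -- padding (4B); 8..16  seq  (8B, 8-aligned); 16..24  window  (8B, 8-aligned); sizeof = 24, alignof = 8
0..8  blocks  (8B, 1-aligned)
8..12  mtime  (4B, 1-aligned)
12..16  crc  (4B, 1-aligned)
16..18  signature  (2B, 1-aligned)
18..122  offset  (104B, 1-aligned)

18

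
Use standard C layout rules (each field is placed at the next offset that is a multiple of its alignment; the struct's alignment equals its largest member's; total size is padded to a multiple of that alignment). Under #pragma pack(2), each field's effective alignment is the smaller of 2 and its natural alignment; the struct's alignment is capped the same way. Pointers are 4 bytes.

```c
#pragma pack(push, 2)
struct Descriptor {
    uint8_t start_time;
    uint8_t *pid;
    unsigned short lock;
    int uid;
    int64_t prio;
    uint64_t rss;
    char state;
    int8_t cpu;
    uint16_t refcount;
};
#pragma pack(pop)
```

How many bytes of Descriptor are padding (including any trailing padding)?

0..1  start_time  (1B, 1-aligned)
1..2  -- padding (1B)
2..6  pid  (4B, 2-aligned)
6..8  lock  (2B, 2-aligned)
8..12  uid  (4B, 2-aligned)
12..20  prio  (8B, 2-aligned)
20..28  rss  (8B, 2-aligned)
28..29  state  (1B, 1-aligned)
29..30  cpu  (1B, 1-aligned)
30..32  refcount  (2B, 2-aligned)
sizeof = 32, alignof = 2
data bytes 31, size 32 → padding 1

1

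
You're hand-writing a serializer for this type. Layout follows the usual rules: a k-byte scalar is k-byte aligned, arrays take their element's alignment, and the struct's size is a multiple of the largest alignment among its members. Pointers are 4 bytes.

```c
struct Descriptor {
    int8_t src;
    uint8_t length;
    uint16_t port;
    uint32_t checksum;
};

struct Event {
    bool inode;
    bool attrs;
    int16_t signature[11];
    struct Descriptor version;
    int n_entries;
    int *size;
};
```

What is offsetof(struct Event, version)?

24

Descriptor: @0: src [1B, align 1] → 1; @1: length [1B, align 1] → 2; @2: port [2B, align 2] → 4; @4: checksum [4B, align 4] → 8; size 8, align 4
@0: inode [1B, align 1] → 1
@1: attrs [1B, align 1] → 2
@2: signature [22B, align 2] → 24
@24: version [8B, align 4] → 32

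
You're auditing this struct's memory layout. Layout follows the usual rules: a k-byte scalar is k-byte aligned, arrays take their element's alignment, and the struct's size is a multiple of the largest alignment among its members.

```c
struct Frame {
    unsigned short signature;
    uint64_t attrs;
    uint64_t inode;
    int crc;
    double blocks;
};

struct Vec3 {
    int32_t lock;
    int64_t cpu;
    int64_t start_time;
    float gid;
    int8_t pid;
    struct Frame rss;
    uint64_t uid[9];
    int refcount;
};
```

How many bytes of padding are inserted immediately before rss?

Frame: 0..2  signature  (2B, 2-aligned); 2..8  -- padding (6B); 8..16  attrs  (8B, 8-aligned); 16..24  inode  (8B, 8-aligned); 24..28  crc  (4B, 4-aligned); 28..32  -- padding (4B); 32..40  blocks  (8B, 8-aligned); sizeof = 40, alignof = 8
0..4  lock  (4B, 4-aligned)
4..8  -- padding (4B)
8..16  cpu  (8B, 8-aligned)
16..24  start_time  (8B, 8-aligned)
24..28  gid  (4B, 4-aligned)
28..29  pid  (1B, 1-aligned)
29..32  -- padding (3B)
32..72  rss  (40B, 8-aligned)

3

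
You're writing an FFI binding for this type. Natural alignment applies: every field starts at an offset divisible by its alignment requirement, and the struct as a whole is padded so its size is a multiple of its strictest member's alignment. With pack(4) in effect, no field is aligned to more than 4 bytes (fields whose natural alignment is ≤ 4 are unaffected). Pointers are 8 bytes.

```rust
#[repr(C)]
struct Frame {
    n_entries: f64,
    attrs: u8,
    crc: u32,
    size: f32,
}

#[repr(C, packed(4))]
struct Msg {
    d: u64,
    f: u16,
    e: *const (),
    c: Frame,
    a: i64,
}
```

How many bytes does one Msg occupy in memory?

Frame: @0: n_entries [8B, align 8] → 8; @8: attrs [1B, align 1] → 9; +3 pad (align 4); @12: crc [4B, align 4] → 16; @16: size [4B, align 4] → 20; +4 tail pad (align 8); size 24, align 8
@0: d [8B, align 4] → 8
@8: f [2B, align 2] → 10
+2 pad (align 4)
@12: e [8B, align 4] → 20
@20: c [24B, align 4] → 44
@44: a [8B, align 4] → 52
size 52, align 4

52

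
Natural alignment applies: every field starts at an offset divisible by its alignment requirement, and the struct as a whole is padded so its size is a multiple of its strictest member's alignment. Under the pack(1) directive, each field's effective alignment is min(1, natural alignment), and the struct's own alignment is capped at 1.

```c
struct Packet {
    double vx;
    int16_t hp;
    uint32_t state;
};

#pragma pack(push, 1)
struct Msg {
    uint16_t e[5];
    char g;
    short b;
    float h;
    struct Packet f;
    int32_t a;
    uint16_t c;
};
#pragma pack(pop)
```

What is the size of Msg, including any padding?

Packet: @0: vx [8B, align 8] → 8; @8: hp [2B, align 2] → 10; +2 pad (align 4); @12: state [4B, align 4] → 16; size 16, align 8
@0: e [10B, align 1] → 10
@10: g [1B, align 1] → 11
@11: b [2B, align 1] → 13
@13: h [4B, align 1] → 17
@17: f [16B, align 1] → 33
@33: a [4B, align 1] → 37
@37: c [2B, align 1] → 39
size 39, align 1

39 bytes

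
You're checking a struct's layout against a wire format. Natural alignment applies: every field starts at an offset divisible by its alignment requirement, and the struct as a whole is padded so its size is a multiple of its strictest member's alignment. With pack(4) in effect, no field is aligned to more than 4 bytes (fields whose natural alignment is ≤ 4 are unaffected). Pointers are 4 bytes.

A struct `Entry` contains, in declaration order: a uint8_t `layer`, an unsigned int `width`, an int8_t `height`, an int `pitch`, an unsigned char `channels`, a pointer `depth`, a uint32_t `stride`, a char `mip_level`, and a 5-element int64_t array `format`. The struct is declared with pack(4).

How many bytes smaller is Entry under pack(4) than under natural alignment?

0

natural layout:
  @0: layer [1B, align 1] → 1
  +3 pad (align 4)
  @4: width [4B, align 4] → 8
  @8: height [1B, align 1] → 9
  +3 pad (align 4)
  @12: pitch [4B, align 4] → 16
  @16: channels [1B, align 1] → 17
  +3 pad (align 4)
  @20: depth [4B, align 4] → 24
  @24: stride [4B, align 4] → 28
  @28: mip_level [1B, align 1] → 29
  +3 pad (align 8)
  @32: format [40B, align 8] → 72
  size 72, align 8
packed(4) layout:
  @0: layer [1B, align 1] → 1
  +3 pad (align 4)
  @4: width [4B, align 4] → 8
  @8: height [1B, align 1] → 9
  +3 pad (align 4)
  @12: pitch [4B, align 4] → 16
  @16: channels [1B, align 1] → 17
  +3 pad (align 4)
  @20: depth [4B, align 4] → 24
  @24: stride [4B, align 4] → 28
  @28: mip_level [1B, align 1] → 29
  +3 pad (align 4)
  @32: format [40B, align 4] → 72
  size 72, align 4
72 − 72 = 0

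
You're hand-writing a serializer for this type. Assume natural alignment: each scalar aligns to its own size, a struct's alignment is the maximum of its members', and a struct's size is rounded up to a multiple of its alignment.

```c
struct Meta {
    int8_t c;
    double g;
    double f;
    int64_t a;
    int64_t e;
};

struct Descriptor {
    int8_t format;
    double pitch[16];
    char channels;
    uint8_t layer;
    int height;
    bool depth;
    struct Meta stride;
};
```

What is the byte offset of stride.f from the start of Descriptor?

Meta: 0..1  c  (1B, 1-aligned); 1..8  -- padding (7B); 8..16  g  (8B, 8-aligned); 16..24  f  (8B, 8-aligned); 24..32  a  (8B, 8-aligned); 32..40  e  (8B, 8-aligned); sizeof = 40, alignof = 8
0..1  format  (1B, 1-aligned)
1..8  -- padding (7B)
8..136  pitch  (128B, 8-aligned)
136..137  channels  (1B, 1-aligned)
137..138  layer  (1B, 1-aligned)
138..140  -- padding (2B)
140..144  height  (4B, 4-aligned)
144..145  depth  (1B, 1-aligned)
145..152  -- padding (7B)
152..192  stride  (40B, 8-aligned)
within Meta: f at 16
152 + 16 = 168

168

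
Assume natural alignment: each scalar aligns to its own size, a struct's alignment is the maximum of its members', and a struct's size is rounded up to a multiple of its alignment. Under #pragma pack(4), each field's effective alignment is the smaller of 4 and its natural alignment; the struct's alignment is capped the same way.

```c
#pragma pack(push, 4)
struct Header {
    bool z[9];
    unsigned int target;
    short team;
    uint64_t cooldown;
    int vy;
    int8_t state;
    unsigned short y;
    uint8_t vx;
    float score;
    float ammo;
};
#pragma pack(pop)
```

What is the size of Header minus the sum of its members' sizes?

9

@0: z [9B, align 1] → 9
+3 pad (align 4)
@12: target [4B, align 4] → 16
@16: team [2B, align 2] → 18
+2 pad (align 4)
@20: cooldown [8B, align 4] → 28
@28: vy [4B, align 4] → 32
@32: state [1B, align 1] → 33
+1 pad (align 2)
@34: y [2B, align 2] → 36
@36: vx [1B, align 1] → 37
+3 pad (align 4)
@40: score [4B, align 4] → 44
@44: ammo [4B, align 4] → 48
size 48, align 4
data bytes 39, size 48 → padding 9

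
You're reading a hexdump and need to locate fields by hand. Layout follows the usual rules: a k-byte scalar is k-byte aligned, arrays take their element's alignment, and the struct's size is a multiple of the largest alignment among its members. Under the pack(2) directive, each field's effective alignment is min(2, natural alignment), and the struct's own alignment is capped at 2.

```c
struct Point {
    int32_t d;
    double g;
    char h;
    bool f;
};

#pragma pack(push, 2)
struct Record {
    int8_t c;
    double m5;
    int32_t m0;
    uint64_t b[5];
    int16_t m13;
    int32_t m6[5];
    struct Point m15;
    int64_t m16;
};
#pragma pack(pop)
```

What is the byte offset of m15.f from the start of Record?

Point: @0: d [4B, align 4] → 4; +4 pad (align 8); @8: g [8B, align 8] → 16; @16: h [1B, align 1] → 17; @17: f [1B, align 1] → 18; +6 tail pad (align 8); size 24, align 8
@0: c [1B, align 1] → 1
+1 pad (align 2)
@2: m5 [8B, align 2] → 10
@10: m0 [4B, align 2] → 14
@14: b [40B, align 2] → 54
@54: m13 [2B, align 2] → 56
@56: m6 [20B, align 2] → 76
@76: m15 [24B, align 2] → 100
within Point: f at 17
76 + 17 = 93

93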